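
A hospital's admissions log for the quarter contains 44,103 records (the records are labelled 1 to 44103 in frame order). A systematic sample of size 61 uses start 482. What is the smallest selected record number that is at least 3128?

k = 44103/61 = 723
Steps past start: ⌈(3128 − 482)/723⌉ = ⌈2646/723⌉ = 4
Selected record: 482 + 4×723 = 3374

3374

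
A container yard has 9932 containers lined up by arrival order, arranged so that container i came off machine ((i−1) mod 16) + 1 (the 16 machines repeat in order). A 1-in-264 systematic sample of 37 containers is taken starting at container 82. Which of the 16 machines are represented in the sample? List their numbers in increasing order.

Consecutive selections differ by k = 264, so their machine numbers differ by 264 mod 16 = 8.
gcd(264, 16) = 8, so the sample visits 16/8 = 2 distinct residues mod 16.
Start 82 is machine 2; the machines hit are 2, 10.

2, 10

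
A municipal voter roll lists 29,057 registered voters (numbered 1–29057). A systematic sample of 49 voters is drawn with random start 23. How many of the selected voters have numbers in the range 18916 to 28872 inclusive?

k = 29057/49 = 593
First selection ≥ 18916: 23 + ⌈(18916−23)/593⌉·593 = 23 + 32×593 = 18999
Last selection ≤ 28872: 23 + ⌊(28872−23)/593⌋·593 = 23 + 48×593 = 28487
Count = 48 − 32 + 1 = 17

17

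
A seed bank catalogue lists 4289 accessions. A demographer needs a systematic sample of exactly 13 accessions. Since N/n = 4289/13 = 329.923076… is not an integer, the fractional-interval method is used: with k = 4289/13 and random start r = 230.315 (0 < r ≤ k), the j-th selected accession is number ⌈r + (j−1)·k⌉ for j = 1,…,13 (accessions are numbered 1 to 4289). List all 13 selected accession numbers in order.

231, 561, 891, 1221, 1551, 1880, 2210, 2540, 2870, 3200, 3530, 3860, 4190

j=1: r + 0k = 230.315 → ⌈·⌉ = 231
j=2: r + 1k = 560.238076… → ⌈·⌉ = 561
j=3: r + 2k = 890.161153… → ⌈·⌉ = 891
j=4: r + 3k = 1220.084230… → ⌈·⌉ = 1221
j=5: r + 4k = 1550.007307… → ⌈·⌉ = 1551
j=6: r + 5k = 1879.930384… → ⌈·⌉ = 1880
j=7: r + 6k = 2209.853461… → ⌈·⌉ = 2210
j=8: r + 7k = 2539.776538… → ⌈·⌉ = 2540
j=9: r + 8k = 2869.699615… → ⌈·⌉ = 2870
j=10: r + 9k = 3199.622692… → ⌈·⌉ = 3200
j=11: r + 10k = 3529.545769… → ⌈·⌉ = 3530
j=12: r + 11k = 3859.468846… → ⌈·⌉ = 3860
j=13: r + 12k = 4189.391923… → ⌈·⌉ = 4190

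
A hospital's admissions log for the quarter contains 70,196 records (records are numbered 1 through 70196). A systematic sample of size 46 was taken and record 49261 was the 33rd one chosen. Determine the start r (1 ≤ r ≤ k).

k = 70196/46 = 1526
r = 49261 − (33−1)×1526 = 49261 − 48832 = 429

429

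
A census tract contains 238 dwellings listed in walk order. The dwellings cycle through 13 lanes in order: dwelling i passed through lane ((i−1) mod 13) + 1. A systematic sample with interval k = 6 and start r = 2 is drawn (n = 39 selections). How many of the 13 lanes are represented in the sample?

13

Consecutive selections differ by k = 6, so their lane numbers differ by 6 mod 13 = 6.
gcd(6, 13) = 1, so the sample visits 13/1 = 13 distinct residues mod 13.
Start 2 is lane 2; the lanes hit are 1, 2, 3, 4, 5, 6, 7, 8, 9, 10, 11, 12, 13.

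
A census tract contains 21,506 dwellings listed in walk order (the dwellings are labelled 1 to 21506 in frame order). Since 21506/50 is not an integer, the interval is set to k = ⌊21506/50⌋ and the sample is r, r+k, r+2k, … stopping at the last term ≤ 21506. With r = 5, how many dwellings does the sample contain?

51

k = ⌊21506/50⌋ = 430
Achieved size = ⌊(21506 − 5)/430⌋ + 1 = ⌊21501/430⌋ + 1 = 50 + 1 = 51
(last selection: 5 + 50×430 = 21505 ≤ 21506; next would be 21935 > 21506)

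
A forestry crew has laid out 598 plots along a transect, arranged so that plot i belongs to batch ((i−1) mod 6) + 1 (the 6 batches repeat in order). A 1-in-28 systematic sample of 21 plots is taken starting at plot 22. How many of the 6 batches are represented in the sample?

Consecutive selections differ by k = 28, so their batch numbers differ by 28 mod 6 = 4.
gcd(28, 6) = 2, so the sample visits 6/2 = 3 distinct residues mod 6.
Start 22 is batch 4; the batches hit are 2, 4, 6.

3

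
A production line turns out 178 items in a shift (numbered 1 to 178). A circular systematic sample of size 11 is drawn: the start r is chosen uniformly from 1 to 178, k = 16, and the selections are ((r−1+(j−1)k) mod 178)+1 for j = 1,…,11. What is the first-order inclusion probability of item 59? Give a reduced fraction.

For each position j, as r ranges over 1…178 the j-th selection hits every item exactly once, so item 59 is selected for exactly 11 of the 178 starts.
Inclusion probability = 11/178.

11/178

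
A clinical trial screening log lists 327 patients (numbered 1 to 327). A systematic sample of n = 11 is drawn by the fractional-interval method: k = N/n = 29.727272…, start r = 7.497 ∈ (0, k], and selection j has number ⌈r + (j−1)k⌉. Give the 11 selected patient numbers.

j=1: r + 0k = 7.497 → ⌈·⌉ = 8
j=2: r + 1k = 37.224272… → ⌈·⌉ = 38
j=3: r + 2k = 66.951545… → ⌈·⌉ = 67
j=4: r + 3k = 96.678818… → ⌈·⌉ = 97
j=5: r + 4k = 126.406090… → ⌈·⌉ = 127
j=6: r + 5k = 156.133363… → ⌈·⌉ = 157
j=7: r + 6k = 185.860636… → ⌈·⌉ = 186
j=8: r + 7k = 215.587909… → ⌈·⌉ = 216
j=9: r + 8k = 245.315181… → ⌈·⌉ = 246
j=10: r + 9k = 275.042454… → ⌈·⌉ = 276
j=11: r + 10k = 304.769727… → ⌈·⌉ = 305

8, 38, 67, 97, 127, 157, 186, 216, 246, 276, 305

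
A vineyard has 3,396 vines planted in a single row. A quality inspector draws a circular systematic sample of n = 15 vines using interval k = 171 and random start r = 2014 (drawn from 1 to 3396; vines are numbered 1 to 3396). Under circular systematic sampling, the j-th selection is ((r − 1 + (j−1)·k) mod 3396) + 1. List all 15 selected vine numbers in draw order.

2014, 2185, 2356, 2527, 2698, 2869, 3040, 3211, 3382, 157, 328, 499, 670, 841, 1012

Selection 1: 2014
Selection 2: 2014 + 171 = 2185
Selection 3: 2185 + 171 = 2356
Selection 4: 2356 + 171 = 2527
Selection 5: 2527 + 171 = 2698
Selection 6: 2698 + 171 = 2869
Selection 7: 2869 + 171 = 3040
Selection 8: 3040 + 171 = 3211
Selection 9: 3211 + 171 = 3382
Selection 10: 3382 + 171 = 3553 → 3553 − 3396 = 157
Selection 11: 157 + 171 = 328
Selection 12: 328 + 171 = 499
Selection 13: 499 + 171 = 670
Selection 14: 670 + 171 = 841
Selection 15: 841 + 171 = 1012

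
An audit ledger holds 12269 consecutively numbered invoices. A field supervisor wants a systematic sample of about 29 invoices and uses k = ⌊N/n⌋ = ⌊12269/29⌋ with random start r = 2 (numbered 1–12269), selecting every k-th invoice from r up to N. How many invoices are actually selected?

k = ⌊12269/29⌋ = 423
Achieved size = ⌊(12269 − 2)/423⌋ + 1 = ⌊12267/423⌋ + 1 = 29 + 1 = 30
(last selection: 2 + 29×423 = 12269 ≤ 12269; next would be 12692 > 12269)

30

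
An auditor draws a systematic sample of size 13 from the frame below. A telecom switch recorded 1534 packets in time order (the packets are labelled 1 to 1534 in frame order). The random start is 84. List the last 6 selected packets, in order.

k = N/n = 1534/13 = 118
8th selection = 84 + 7×118 = 910
9th: 910 + 118 = 1028
10th: 1028 + 118 = 1146
11th: 1146 + 118 = 1264
12th: 1264 + 118 = 1382
13th: 1382 + 118 = 1500

910, 1028, 1146, 1264, 1382, 1500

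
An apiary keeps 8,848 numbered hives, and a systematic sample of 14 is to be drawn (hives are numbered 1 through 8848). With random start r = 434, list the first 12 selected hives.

k = N/n = 8848/14 = 632
hive 1: 434
hive 2: 434 + 632 = 1066
hive 3: 1066 + 632 = 1698
hive 4: 1698 + 632 = 2330
hive 5: 2330 + 632 = 2962
hive 6: 2962 + 632 = 3594
hive 7: 3594 + 632 = 4226
hive 8: 4226 + 632 = 4858
hive 9: 4858 + 632 = 5490
hive 10: 5490 + 632 = 6122
hive 11: 6122 + 632 = 6754
hive 12: 6754 + 632 = 7386

434, 1066, 1698, 2330, 2962, 3594, 4226, 4858, 5490, 6122, 6754, 7386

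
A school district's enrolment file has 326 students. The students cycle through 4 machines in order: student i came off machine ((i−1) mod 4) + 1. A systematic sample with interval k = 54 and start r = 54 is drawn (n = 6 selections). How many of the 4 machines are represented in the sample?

Consecutive selections differ by k = 54, so their machine numbers differ by 54 mod 4 = 2.
gcd(54, 4) = 2, so the sample visits 4/2 = 2 distinct residues mod 4.
Start 54 is machine 2; the machines hit are 2, 4.

2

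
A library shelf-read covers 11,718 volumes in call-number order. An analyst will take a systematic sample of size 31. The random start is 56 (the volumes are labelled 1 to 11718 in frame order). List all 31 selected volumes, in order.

k = N/n = 11718/31 = 378
volume 1: 56
volume 2: 56 + 378 = 434
volume 3: 434 + 378 = 812
volume 4: 812 + 378 = 1190
volume 5: 1190 + 378 = 1568
volume 6: 1568 + 378 = 1946
volume 7: 1946 + 378 = 2324
volume 8: 2324 + 378 = 2702
volume 9: 2702 + 378 = 3080
volume 10: 3080 + 378 = 3458
volume 11: 3458 + 378 = 3836
volume 12: 3836 + 378 = 4214
volume 13: 4214 + 378 = 4592
volume 14: 4592 + 378 = 4970
volume 15: 4970 + 378 = 5348
volume 16: 5348 + 378 = 5726
volume 17: 5726 + 378 = 6104
volume 18: 6104 + 378 = 6482
volume 19: 6482 + 378 = 6860
volume 20: 6860 + 378 = 7238
volume 21: 7238 + 378 = 7616
volume 22: 7616 + 378 = 7994
volume 23: 7994 + 378 = 8372
volume 24: 8372 + 378 = 8750
volume 25: 8750 + 378 = 9128
volume 26: 9128 + 378 = 9506
volume 27: 9506 + 378 = 9884
volume 28: 9884 + 378 = 10262
volume 29: 10262 + 378 = 10640
volume 30: 10640 + 378 = 11018
volume 31: 11018 + 378 = 11396

56, 434, 812, 1190, 1568, 1946, 2324, 2702, 3080, 3458, 3836, 4214, 4592, 4970, 5348, 5726, 6104, 6482, 6860, 7238, 7616, 7994, 8372, 8750, 9128, 9506, 9884, 10262, 10640, 11018, 11396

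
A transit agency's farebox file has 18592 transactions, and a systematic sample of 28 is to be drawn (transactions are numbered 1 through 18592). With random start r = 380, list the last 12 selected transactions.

k = N/n = 18592/28 = 664
17th selection = 380 + 16×664 = 11004
18th: 11004 + 664 = 11668
19th: 11668 + 664 = 12332
20th: 12332 + 664 = 12996
21st: 12996 + 664 = 13660
22nd: 13660 + 664 = 14324
23rd: 14324 + 664 = 14988
24th: 14988 + 664 = 15652
25th: 15652 + 664 = 16316
26th: 16316 + 664 = 16980
27th: 16980 + 664 = 17644
28th: 17644 + 664 = 18308

11004, 11668, 12332, 12996, 13660, 14324, 14988, 15652, 16316, 16980, 17644, 18308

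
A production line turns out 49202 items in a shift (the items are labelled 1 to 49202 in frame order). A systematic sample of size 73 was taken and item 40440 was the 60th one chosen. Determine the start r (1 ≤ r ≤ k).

k = 49202/73 = 674
r = 40440 − (60−1)×674 = 40440 − 39766 = 674

674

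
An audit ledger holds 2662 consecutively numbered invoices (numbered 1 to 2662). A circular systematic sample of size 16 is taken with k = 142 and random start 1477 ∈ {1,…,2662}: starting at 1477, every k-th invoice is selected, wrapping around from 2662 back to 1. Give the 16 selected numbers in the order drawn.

Selection 1: 1477
Selection 2: 1477 + 142 = 1619
Selection 3: 1619 + 142 = 1761
Selection 4: 1761 + 142 = 1903
Selection 5: 1903 + 142 = 2045
Selection 6: 2045 + 142 = 2187
Selection 7: 2187 + 142 = 2329
Selection 8: 2329 + 142 = 2471
Selection 9: 2471 + 142 = 2613
Selection 10: 2613 + 142 = 2755 → 2755 − 2662 = 93
Selection 11: 93 + 142 = 235
Selection 12: 235 + 142 = 377
Selection 13: 377 + 142 = 519
Selection 14: 519 + 142 = 661
Selection 15: 661 + 142 = 803
Selection 16: 803 + 142 = 945

1477, 1619, 1761, 1903, 2045, 2187, 2329, 2471, 2613, 93, 235, 377, 519, 661, 803, 945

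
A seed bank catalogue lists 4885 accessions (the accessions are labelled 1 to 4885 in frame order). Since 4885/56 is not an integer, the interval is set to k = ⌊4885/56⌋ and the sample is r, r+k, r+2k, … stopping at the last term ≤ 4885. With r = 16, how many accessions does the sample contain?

56

k = ⌊4885/56⌋ = 87
Achieved size = ⌊(4885 − 16)/87⌋ + 1 = ⌊4869/87⌋ + 1 = 55 + 1 = 56
(last selection: 16 + 55×87 = 4801 ≤ 4885; next would be 4888 > 4885)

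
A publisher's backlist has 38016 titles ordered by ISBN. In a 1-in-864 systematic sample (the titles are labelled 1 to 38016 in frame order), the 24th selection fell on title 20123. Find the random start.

251

k = 864
r = 20123 − (24−1)×864 = 20123 − 19872 = 251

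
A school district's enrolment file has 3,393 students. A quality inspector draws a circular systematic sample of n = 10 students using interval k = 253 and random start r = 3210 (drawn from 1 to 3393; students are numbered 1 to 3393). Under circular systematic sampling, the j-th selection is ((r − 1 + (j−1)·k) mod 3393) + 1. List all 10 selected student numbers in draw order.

Selection 1: 3210
Selection 2: 3210 + 253 = 3463 → 3463 − 3393 = 70
Selection 3: 70 + 253 = 323
Selection 4: 323 + 253 = 576
Selection 5: 576 + 253 = 829
Selection 6: 829 + 253 = 1082
Selection 7: 1082 + 253 = 1335
Selection 8: 1335 + 253 = 1588
Selection 9: 1588 + 253 = 1841
Selection 10: 1841 + 253 = 2094

3210, 70, 323, 576, 829, 1082, 1335, 1588, 1841, 2094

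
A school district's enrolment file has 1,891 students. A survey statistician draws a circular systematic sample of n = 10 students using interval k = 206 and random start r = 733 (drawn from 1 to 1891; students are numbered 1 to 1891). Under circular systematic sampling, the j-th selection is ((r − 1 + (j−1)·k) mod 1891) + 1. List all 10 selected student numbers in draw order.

Selection 1: 733
Selection 2: 733 + 206 = 939
Selection 3: 939 + 206 = 1145
Selection 4: 1145 + 206 = 1351
Selection 5: 1351 + 206 = 1557
Selection 6: 1557 + 206 = 1763
Selection 7: 1763 + 206 = 1969 → 1969 − 1891 = 78
Selection 8: 78 + 206 = 284
Selection 9: 284 + 206 = 490
Selection 10: 490 + 206 = 696

733, 939, 1145, 1351, 1557, 1763, 78, 284, 490, 696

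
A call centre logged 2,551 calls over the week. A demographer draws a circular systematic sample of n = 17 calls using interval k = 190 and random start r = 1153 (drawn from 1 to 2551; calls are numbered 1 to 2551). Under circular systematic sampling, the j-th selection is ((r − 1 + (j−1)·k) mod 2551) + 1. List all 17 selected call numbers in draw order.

Selection 1: 1153
Selection 2: 1153 + 190 = 1343
Selection 3: 1343 + 190 = 1533
Selection 4: 1533 + 190 = 1723
Selection 5: 1723 + 190 = 1913
Selection 6: 1913 + 190 = 2103
Selection 7: 2103 + 190 = 2293
Selection 8: 2293 + 190 = 2483
Selection 9: 2483 + 190 = 2673 → 2673 − 2551 = 122
Selection 10: 122 + 190 = 312
Selection 11: 312 + 190 = 502
Selection 12: 502 + 190 = 692
Selection 13: 692 + 190 = 882
Selection 14: 882 + 190 = 1072
Selection 15: 1072 + 190 = 1262
Selection 16: 1262 + 190 = 1452
Selection 17: 1452 + 190 = 1642

1153, 1343, 1533, 1723, 1913, 2103, 2293, 2483, 122, 312, 502, 692, 882, 1072, 1262, 1452, 1642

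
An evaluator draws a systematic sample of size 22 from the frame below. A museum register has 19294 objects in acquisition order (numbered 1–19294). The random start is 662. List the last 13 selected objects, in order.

8555, 9432, 10309, 11186, 12063, 12940, 13817, 14694, 15571, 16448, 17325, 18202, 19079

k = N/n = 19294/22 = 877
10th selection = 662 + 9×877 = 8555
11th: 8555 + 877 = 9432
12th: 9432 + 877 = 10309
13th: 10309 + 877 = 11186
14th: 11186 + 877 = 12063
15th: 12063 + 877 = 12940
16th: 12940 + 877 = 13817
17th: 13817 + 877 = 14694
18th: 14694 + 877 = 15571
19th: 15571 + 877 = 16448
20th: 16448 + 877 = 17325
21st: 17325 + 877 = 18202
22nd: 18202 + 877 = 19079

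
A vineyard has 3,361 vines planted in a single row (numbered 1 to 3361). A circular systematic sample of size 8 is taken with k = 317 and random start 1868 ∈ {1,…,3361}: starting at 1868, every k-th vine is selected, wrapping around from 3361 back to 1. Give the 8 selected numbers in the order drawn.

Selection 1: 1868
Selection 2: 1868 + 317 = 2185
Selection 3: 2185 + 317 = 2502
Selection 4: 2502 + 317 = 2819
Selection 5: 2819 + 317 = 3136
Selection 6: 3136 + 317 = 3453 → 3453 − 3361 = 92
Selection 7: 92 + 317 = 409
Selection 8: 409 + 317 = 726

1868, 2185, 2502, 2819, 3136, 92, 409, 726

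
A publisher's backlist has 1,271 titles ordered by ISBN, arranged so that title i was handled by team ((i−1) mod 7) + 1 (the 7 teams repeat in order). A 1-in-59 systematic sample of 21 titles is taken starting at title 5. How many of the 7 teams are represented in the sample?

7

Consecutive selections differ by k = 59, so their team numbers differ by 59 mod 7 = 3.
gcd(59, 7) = 1, so the sample visits 7/1 = 7 distinct residues mod 7.
Start 5 is team 5; the teams hit are 1, 2, 3, 4, 5, 6, 7.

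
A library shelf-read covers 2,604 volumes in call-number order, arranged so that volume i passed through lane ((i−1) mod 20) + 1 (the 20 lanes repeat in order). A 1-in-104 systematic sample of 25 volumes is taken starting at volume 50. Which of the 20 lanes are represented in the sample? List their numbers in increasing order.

2, 6, 10, 14, 18

Consecutive selections differ by k = 104, so their lane numbers differ by 104 mod 20 = 4.
gcd(104, 20) = 4, so the sample visits 20/4 = 5 distinct residues mod 20.
Start 50 is lane 10; the lanes hit are 2, 6, 10, 14, 18.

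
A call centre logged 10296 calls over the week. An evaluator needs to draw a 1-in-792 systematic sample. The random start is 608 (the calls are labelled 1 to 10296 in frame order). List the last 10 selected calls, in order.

2984, 3776, 4568, 5360, 6152, 6944, 7736, 8528, 9320, 10112

4th selection = 608 + 3×792 = 2984
5th: 2984 + 792 = 3776
6th: 3776 + 792 = 4568
7th: 4568 + 792 = 5360
8th: 5360 + 792 = 6152
9th: 6152 + 792 = 6944
10th: 6944 + 792 = 7736
11th: 7736 + 792 = 8528
12th: 8528 + 792 = 9320
13th: 9320 + 792 = 10112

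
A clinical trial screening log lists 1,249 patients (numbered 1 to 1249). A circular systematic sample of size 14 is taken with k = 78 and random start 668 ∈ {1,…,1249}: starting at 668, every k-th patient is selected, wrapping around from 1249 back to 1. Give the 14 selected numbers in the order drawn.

668, 746, 824, 902, 980, 1058, 1136, 1214, 43, 121, 199, 277, 355, 433

Selection 1: 668
Selection 2: 668 + 78 = 746
Selection 3: 746 + 78 = 824
Selection 4: 824 + 78 = 902
Selection 5: 902 + 78 = 980
Selection 6: 980 + 78 = 1058
Selection 7: 1058 + 78 = 1136
Selection 8: 1136 + 78 = 1214
Selection 9: 1214 + 78 = 1292 → 1292 − 1249 = 43
Selection 10: 43 + 78 = 121
Selection 11: 121 + 78 = 199
Selection 12: 199 + 78 = 277
Selection 13: 277 + 78 = 355
Selection 14: 355 + 78 = 433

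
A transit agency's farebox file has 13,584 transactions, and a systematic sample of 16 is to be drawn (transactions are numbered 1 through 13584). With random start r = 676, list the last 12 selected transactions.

4072, 4921, 5770, 6619, 7468, 8317, 9166, 10015, 10864, 11713, 12562, 13411

k = N/n = 13584/16 = 849
5th selection = 676 + 4×849 = 4072
6th: 4072 + 849 = 4921
7th: 4921 + 849 = 5770
8th: 5770 + 849 = 6619
9th: 6619 + 849 = 7468
10th: 7468 + 849 = 8317
11th: 8317 + 849 = 9166
12th: 9166 + 849 = 10015
13th: 10015 + 849 = 10864
14th: 10864 + 849 = 11713
15th: 11713 + 849 = 12562
16th: 12562 + 849 = 13411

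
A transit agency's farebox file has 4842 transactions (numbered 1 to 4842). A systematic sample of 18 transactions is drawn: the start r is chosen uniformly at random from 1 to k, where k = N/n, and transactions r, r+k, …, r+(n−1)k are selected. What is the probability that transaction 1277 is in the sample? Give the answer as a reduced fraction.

1/269

k = 4842/18 = 269.
Transaction 1277 is selected iff r ≡ 1277 (mod 269); exactly one such r in {1,…,269}.
Inclusion probability = 1/269.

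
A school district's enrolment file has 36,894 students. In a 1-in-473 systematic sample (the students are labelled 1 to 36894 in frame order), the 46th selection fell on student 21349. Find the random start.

64

k = 473
r = 21349 − (46−1)×473 = 21349 − 21285 = 64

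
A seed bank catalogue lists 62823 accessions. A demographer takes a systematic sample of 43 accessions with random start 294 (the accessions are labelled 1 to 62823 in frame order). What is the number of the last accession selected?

k = 62823/43 = 1461
43rd selection = r + (43−1)·k = 294 + 42×1461 = 294 + 61362 = 61656

61656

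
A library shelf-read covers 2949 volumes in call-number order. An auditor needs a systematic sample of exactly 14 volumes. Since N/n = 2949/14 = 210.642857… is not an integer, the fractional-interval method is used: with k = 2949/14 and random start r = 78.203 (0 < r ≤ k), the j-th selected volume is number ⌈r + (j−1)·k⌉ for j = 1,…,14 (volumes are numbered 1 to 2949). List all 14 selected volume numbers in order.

79, 289, 500, 711, 921, 1132, 1343, 1553, 1764, 1974, 2185, 2396, 2606, 2817

j=1: r + 0k = 78.203 → ⌈·⌉ = 79
j=2: r + 1k = 288.845857… → ⌈·⌉ = 289
j=3: r + 2k = 499.488714… → ⌈·⌉ = 500
j=4: r + 3k = 710.131571… → ⌈·⌉ = 711
j=5: r + 4k = 920.774428… → ⌈·⌉ = 921
j=6: r + 5k = 1131.417285… → ⌈·⌉ = 1132
j=7: r + 6k = 1342.060142… → ⌈·⌉ = 1343
j=8: r + 7k = 1552.703 → ⌈·⌉ = 1553
j=9: r + 8k = 1763.345857… → ⌈·⌉ = 1764
j=10: r + 9k = 1973.988714… → ⌈·⌉ = 1974
j=11: r + 10k = 2184.631571… → ⌈·⌉ = 2185
j=12: r + 11k = 2395.274428… → ⌈·⌉ = 2396
j=13: r + 12k = 2605.917285… → ⌈·⌉ = 2606
j=14: r + 13k = 2816.560142… → ⌈·⌉ = 2817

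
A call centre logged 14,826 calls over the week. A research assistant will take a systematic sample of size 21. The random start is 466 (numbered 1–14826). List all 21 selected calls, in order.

k = N/n = 14826/21 = 706
call 1: 466
call 2: 466 + 706 = 1172
call 3: 1172 + 706 = 1878
call 4: 1878 + 706 = 2584
call 5: 2584 + 706 = 3290
call 6: 3290 + 706 = 3996
call 7: 3996 + 706 = 4702
call 8: 4702 + 706 = 5408
call 9: 5408 + 706 = 6114
call 10: 6114 + 706 = 6820
call 11: 6820 + 706 = 7526
call 12: 7526 + 706 = 8232
call 13: 8232 + 706 = 8938
call 14: 8938 + 706 = 9644
call 15: 9644 + 706 = 10350
call 16: 10350 + 706 = 11056
call 17: 11056 + 706 = 11762
call 18: 11762 + 706 = 12468
call 19: 12468 + 706 = 13174
call 20: 13174 + 706 = 13880
call 21: 13880 + 706 = 14586

466, 1172, 1878, 2584, 3290, 3996, 4702, 5408, 6114, 6820, 7526, 8232, 8938, 9644, 10350, 11056, 11762, 12468, 13174, 13880, 14586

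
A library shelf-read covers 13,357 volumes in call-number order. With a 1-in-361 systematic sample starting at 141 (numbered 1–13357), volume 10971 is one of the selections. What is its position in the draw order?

31

k = 361
position = (10971 − 141)/361 + 1 = 10830/361 + 1 = 30 + 1 = 31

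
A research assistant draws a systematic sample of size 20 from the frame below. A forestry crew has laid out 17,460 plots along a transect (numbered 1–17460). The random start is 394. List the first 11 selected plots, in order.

394, 1267, 2140, 3013, 3886, 4759, 5632, 6505, 7378, 8251, 9124

k = N/n = 17460/20 = 873
plot 1: 394
plot 2: 394 + 873 = 1267
plot 3: 1267 + 873 = 2140
plot 4: 2140 + 873 = 3013
plot 5: 3013 + 873 = 3886
plot 6: 3886 + 873 = 4759
plot 7: 4759 + 873 = 5632
plot 8: 5632 + 873 = 6505
plot 9: 6505 + 873 = 7378
plot 10: 7378 + 873 = 8251
plot 11: 8251 + 873 = 9124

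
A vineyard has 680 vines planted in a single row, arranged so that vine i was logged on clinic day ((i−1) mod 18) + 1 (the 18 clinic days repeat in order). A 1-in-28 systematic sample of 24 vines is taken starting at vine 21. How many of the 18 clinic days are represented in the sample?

Consecutive selections differ by k = 28, so their clinic day numbers differ by 28 mod 18 = 10.
gcd(28, 18) = 2, so the sample visits 18/2 = 9 distinct residues mod 18.
Start 21 is clinic day 3; the clinic days hit are 1, 3, 5, 7, 9, 11, 13, 15, 17.

9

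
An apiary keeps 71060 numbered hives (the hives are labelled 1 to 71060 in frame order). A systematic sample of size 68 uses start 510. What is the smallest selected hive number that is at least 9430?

9915

k = 71060/68 = 1045
Steps past start: ⌈(9430 − 510)/1045⌉ = ⌈8920/1045⌉ = 9
Selected hive: 510 + 9×1045 = 9915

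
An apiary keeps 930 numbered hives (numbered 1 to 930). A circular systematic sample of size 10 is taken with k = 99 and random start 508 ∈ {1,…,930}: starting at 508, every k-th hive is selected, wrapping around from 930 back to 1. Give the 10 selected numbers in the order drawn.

508, 607, 706, 805, 904, 73, 172, 271, 370, 469

Selection 1: 508
Selection 2: 508 + 99 = 607
Selection 3: 607 + 99 = 706
Selection 4: 706 + 99 = 805
Selection 5: 805 + 99 = 904
Selection 6: 904 + 99 = 1003 → 1003 − 930 = 73
Selection 7: 73 + 99 = 172
Selection 8: 172 + 99 = 271
Selection 9: 271 + 99 = 370
Selection 10: 370 + 99 = 469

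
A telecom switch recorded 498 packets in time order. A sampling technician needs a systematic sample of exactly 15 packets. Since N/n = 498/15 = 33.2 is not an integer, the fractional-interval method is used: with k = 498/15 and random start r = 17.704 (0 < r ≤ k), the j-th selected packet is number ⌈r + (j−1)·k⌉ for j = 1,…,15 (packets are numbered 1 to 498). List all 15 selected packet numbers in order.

18, 51, 85, 118, 151, 184, 217, 251, 284, 317, 350, 383, 417, 450, 483

j=1: r + 0k = 17.704 → ⌈·⌉ = 18
j=2: r + 1k = 50.904 → ⌈·⌉ = 51
j=3: r + 2k = 84.104 → ⌈·⌉ = 85
j=4: r + 3k = 117.304 → ⌈·⌉ = 118
j=5: r + 4k = 150.504 → ⌈·⌉ = 151
j=6: r + 5k = 183.704 → ⌈·⌉ = 184
j=7: r + 6k = 216.904 → ⌈·⌉ = 217
j=8: r + 7k = 250.104 → ⌈·⌉ = 251
j=9: r + 8k = 283.304 → ⌈·⌉ = 284
j=10: r + 9k = 316.504 → ⌈·⌉ = 317
j=11: r + 10k = 349.704 → ⌈·⌉ = 350
j=12: r + 11k = 382.904 → ⌈·⌉ = 383
j=13: r + 12k = 416.104 → ⌈·⌉ = 417
j=14: r + 13k = 449.304 → ⌈·⌉ = 450
j=15: r + 14k = 482.504 → ⌈·⌉ = 483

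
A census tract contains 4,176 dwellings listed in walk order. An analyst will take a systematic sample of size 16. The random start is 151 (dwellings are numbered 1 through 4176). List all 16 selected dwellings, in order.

151, 412, 673, 934, 1195, 1456, 1717, 1978, 2239, 2500, 2761, 3022, 3283, 3544, 3805, 4066

k = N/n = 4176/16 = 261
dwelling 1: 151
dwelling 2: 151 + 261 = 412
dwelling 3: 412 + 261 = 673
dwelling 4: 673 + 261 = 934
dwelling 5: 934 + 261 = 1195
dwelling 6: 1195 + 261 = 1456
dwelling 7: 1456 + 261 = 1717
dwelling 8: 1717 + 261 = 1978
dwelling 9: 1978 + 261 = 2239
dwelling 10: 2239 + 261 = 2500
dwelling 11: 2500 + 261 = 2761
dwelling 12: 2761 + 261 = 3022
dwelling 13: 3022 + 261 = 3283
dwelling 14: 3283 + 261 = 3544
dwelling 15: 3544 + 261 = 3805
dwelling 16: 3805 + 261 = 4066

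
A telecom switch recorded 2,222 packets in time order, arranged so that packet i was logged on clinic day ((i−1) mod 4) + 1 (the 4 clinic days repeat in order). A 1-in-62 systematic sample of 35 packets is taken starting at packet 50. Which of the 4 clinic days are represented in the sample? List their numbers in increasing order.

2, 4

Consecutive selections differ by k = 62, so their clinic day numbers differ by 62 mod 4 = 2.
gcd(62, 4) = 2, so the sample visits 4/2 = 2 distinct residues mod 4.
Start 50 is clinic day 2; the clinic days hit are 2, 4.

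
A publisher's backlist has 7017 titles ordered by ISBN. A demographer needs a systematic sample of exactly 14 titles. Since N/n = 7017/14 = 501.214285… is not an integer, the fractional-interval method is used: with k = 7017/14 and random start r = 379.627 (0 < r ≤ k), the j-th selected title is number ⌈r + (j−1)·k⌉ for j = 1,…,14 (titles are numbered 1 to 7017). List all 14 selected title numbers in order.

380, 881, 1383, 1884, 2385, 2886, 3387, 3889, 4390, 4891, 5392, 5893, 6395, 6896

j=1: r + 0k = 379.627 → ⌈·⌉ = 380
j=2: r + 1k = 880.841285… → ⌈·⌉ = 881
j=3: r + 2k = 1382.055571… → ⌈·⌉ = 1383
j=4: r + 3k = 1883.269857… → ⌈·⌉ = 1884
j=5: r + 4k = 2384.484142… → ⌈·⌉ = 2385
j=6: r + 5k = 2885.698428… → ⌈·⌉ = 2886
j=7: r + 6k = 3386.912714… → ⌈·⌉ = 3387
j=8: r + 7k = 3888.127 → ⌈·⌉ = 3889
j=9: r + 8k = 4389.341285… → ⌈·⌉ = 4390
j=10: r + 9k = 4890.555571… → ⌈·⌉ = 4891
j=11: r + 10k = 5391.769857… → ⌈·⌉ = 5392
j=12: r + 11k = 5892.984142… → ⌈·⌉ = 5893
j=13: r + 12k = 6394.198428… → ⌈·⌉ = 6395
j=14: r + 13k = 6895.412714… → ⌈·⌉ = 6896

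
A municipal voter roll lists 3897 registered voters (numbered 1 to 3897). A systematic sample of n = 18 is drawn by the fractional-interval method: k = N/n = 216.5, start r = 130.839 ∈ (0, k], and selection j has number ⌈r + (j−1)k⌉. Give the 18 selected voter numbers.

j=1: r + 0k = 130.839 → ⌈·⌉ = 131
j=2: r + 1k = 347.339 → ⌈·⌉ = 348
j=3: r + 2k = 563.839 → ⌈·⌉ = 564
j=4: r + 3k = 780.339 → ⌈·⌉ = 781
j=5: r + 4k = 996.839 → ⌈·⌉ = 997
j=6: r + 5k = 1213.339 → ⌈·⌉ = 1214
j=7: r + 6k = 1429.839 → ⌈·⌉ = 1430
j=8: r + 7k = 1646.339 → ⌈·⌉ = 1647
j=9: r + 8k = 1862.839 → ⌈·⌉ = 1863
j=10: r + 9k = 2079.339 → ⌈·⌉ = 2080
j=11: r + 10k = 2295.839 → ⌈·⌉ = 2296
j=12: r + 11k = 2512.339 → ⌈·⌉ = 2513
j=13: r + 12k = 2728.839 → ⌈·⌉ = 2729
j=14: r + 13k = 2945.339 → ⌈·⌉ = 2946
j=15: r + 14k = 3161.839 → ⌈·⌉ = 3162
j=16: r + 15k = 3378.339 → ⌈·⌉ = 3379
j=17: r + 16k = 3594.839 → ⌈·⌉ = 3595
j=18: r + 17k = 3811.339 → ⌈·⌉ = 3812

131, 348, 564, 781, 997, 1214, 1430, 1647, 1863, 2080, 2296, 2513, 2729, 2946, 3162, 3379, 3595, 3812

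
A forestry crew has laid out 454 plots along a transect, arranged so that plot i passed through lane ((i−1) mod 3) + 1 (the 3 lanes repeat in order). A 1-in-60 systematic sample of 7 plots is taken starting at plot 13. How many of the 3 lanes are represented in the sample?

Consecutive selections differ by k = 60, so their lane numbers differ by 60 mod 3 = 0.
gcd(60, 3) = 3, so the sample visits 3/3 = 1 distinct residues mod 3.
Start 13 is lane 1; the lanes hit are 1.

1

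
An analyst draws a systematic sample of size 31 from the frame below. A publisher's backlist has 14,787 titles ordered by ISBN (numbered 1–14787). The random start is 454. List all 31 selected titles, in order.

k = N/n = 14787/31 = 477
title 1: 454
title 2: 454 + 477 = 931
title 3: 931 + 477 = 1408
title 4: 1408 + 477 = 1885
title 5: 1885 + 477 = 2362
title 6: 2362 + 477 = 2839
title 7: 2839 + 477 = 3316
title 8: 3316 + 477 = 3793
title 9: 3793 + 477 = 4270
title 10: 4270 + 477 = 4747
title 11: 4747 + 477 = 5224
title 12: 5224 + 477 = 5701
title 13: 5701 + 477 = 6178
title 14: 6178 + 477 = 6655
title 15: 6655 + 477 = 7132
title 16: 7132 + 477 = 7609
title 17: 7609 + 477 = 8086
title 18: 8086 + 477 = 8563
title 19: 8563 + 477 = 9040
title 20: 9040 + 477 = 9517
title 21: 9517 + 477 = 9994
title 22: 9994 + 477 = 10471
title 23: 10471 + 477 = 10948
title 24: 10948 + 477 = 11425
title 25: 11425 + 477 = 11902
title 26: 11902 + 477 = 12379
title 27: 12379 + 477 = 12856
title 28: 12856 + 477 = 13333
title 29: 13333 + 477 = 13810
title 30: 13810 + 477 = 14287
title 31: 14287 + 477 = 14764

454, 931, 1408, 1885, 2362, 2839, 3316, 3793, 4270, 4747, 5224, 5701, 6178, 6655, 7132, 7609, 8086, 8563, 9040, 9517, 9994, 10471, 10948, 11425, 11902, 12379, 12856, 13333, 13810, 14287, 14764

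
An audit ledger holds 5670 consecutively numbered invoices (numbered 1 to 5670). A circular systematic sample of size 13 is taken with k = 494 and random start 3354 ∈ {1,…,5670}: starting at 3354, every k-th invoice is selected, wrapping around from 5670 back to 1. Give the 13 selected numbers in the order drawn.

Selection 1: 3354
Selection 2: 3354 + 494 = 3848
Selection 3: 3848 + 494 = 4342
Selection 4: 4342 + 494 = 4836
Selection 5: 4836 + 494 = 5330
Selection 6: 5330 + 494 = 5824 → 5824 − 5670 = 154
Selection 7: 154 + 494 = 648
Selection 8: 648 + 494 = 1142
Selection 9: 1142 + 494 = 1636
Selection 10: 1636 + 494 = 2130
Selection 11: 2130 + 494 = 2624
Selection 12: 2624 + 494 = 3118
Selection 13: 3118 + 494 = 3612

3354, 3848, 4342, 4836, 5330, 154, 648, 1142, 1636, 2130, 2624, 3118, 3612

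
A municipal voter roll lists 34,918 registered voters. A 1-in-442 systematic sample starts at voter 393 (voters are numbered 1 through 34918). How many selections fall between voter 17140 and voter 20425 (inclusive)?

k = 442
First selection ≥ 17140: 393 + ⌈(17140−393)/442⌉·442 = 393 + 38×442 = 17189
Last selection ≤ 20425: 393 + ⌊(20425−393)/442⌋·442 = 393 + 45×442 = 20283
Count = 45 − 38 + 1 = 8

8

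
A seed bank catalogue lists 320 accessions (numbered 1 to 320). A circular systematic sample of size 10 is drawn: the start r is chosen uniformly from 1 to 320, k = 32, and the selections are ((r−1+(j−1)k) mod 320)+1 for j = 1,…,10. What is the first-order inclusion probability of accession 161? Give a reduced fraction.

1/32

For each position j, as r ranges over 1…320 the j-th selection hits every accession exactly once, so accession 161 is selected for exactly 10 of the 320 starts.
Inclusion probability = 10/320 = 1/32.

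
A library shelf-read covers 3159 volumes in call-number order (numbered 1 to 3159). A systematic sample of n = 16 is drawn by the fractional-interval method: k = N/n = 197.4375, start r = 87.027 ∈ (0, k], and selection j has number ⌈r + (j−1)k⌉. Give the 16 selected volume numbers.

j=1: r + 0k = 87.027 → ⌈·⌉ = 88
j=2: r + 1k = 284.4645 → ⌈·⌉ = 285
j=3: r + 2k = 481.902 → ⌈·⌉ = 482
j=4: r + 3k = 679.3395 → ⌈·⌉ = 680
j=5: r + 4k = 876.777 → ⌈·⌉ = 877
j=6: r + 5k = 1074.2145 → ⌈·⌉ = 1075
j=7: r + 6k = 1271.652 → ⌈·⌉ = 1272
j=8: r + 7k = 1469.0895 → ⌈·⌉ = 1470
j=9: r + 8k = 1666.527 → ⌈·⌉ = 1667
j=10: r + 9k = 1863.9645 → ⌈·⌉ = 1864
j=11: r + 10k = 2061.402 → ⌈·⌉ = 2062
j=12: r + 11k = 2258.8395 → ⌈·⌉ = 2259
j=13: r + 12k = 2456.277 → ⌈·⌉ = 2457
j=14: r + 13k = 2653.7145 → ⌈·⌉ = 2654
j=15: r + 14k = 2851.152 → ⌈·⌉ = 2852
j=16: r + 15k = 3048.5895 → ⌈·⌉ = 3049

88, 285, 482, 680, 877, 1075, 1272, 1470, 1667, 1864, 2062, 2259, 2457, 2654, 2852, 3049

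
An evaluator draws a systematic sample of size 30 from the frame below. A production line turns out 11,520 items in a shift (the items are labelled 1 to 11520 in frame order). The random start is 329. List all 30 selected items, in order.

k = N/n = 11520/30 = 384
item 1: 329
item 2: 329 + 384 = 713
item 3: 713 + 384 = 1097
item 4: 1097 + 384 = 1481
item 5: 1481 + 384 = 1865
item 6: 1865 + 384 = 2249
item 7: 2249 + 384 = 2633
item 8: 2633 + 384 = 3017
item 9: 3017 + 384 = 3401
item 10: 3401 + 384 = 3785
item 11: 3785 + 384 = 4169
item 12: 4169 + 384 = 4553
item 13: 4553 + 384 = 4937
item 14: 4937 + 384 = 5321
item 15: 5321 + 384 = 5705
item 16: 5705 + 384 = 6089
item 17: 6089 + 384 = 6473
item 18: 6473 + 384 = 6857
item 19: 6857 + 384 = 7241
item 20: 7241 + 384 = 7625
item 21: 7625 + 384 = 8009
item 22: 8009 + 384 = 8393
item 23: 8393 + 384 = 8777
item 24: 8777 + 384 = 9161
item 25: 9161 + 384 = 9545
item 26: 9545 + 384 = 9929
item 27: 9929 + 384 = 10313
item 28: 10313 + 384 = 10697
item 29: 10697 + 384 = 11081
item 30: 11081 + 384 = 11465

329, 713, 1097, 1481, 1865, 2249, 2633, 3017, 3401, 3785, 4169, 4553, 4937, 5321, 5705, 6089, 6473, 6857, 7241, 7625, 8009, 8393, 8777, 9161, 9545, 9929, 10313, 10697, 11081, 11465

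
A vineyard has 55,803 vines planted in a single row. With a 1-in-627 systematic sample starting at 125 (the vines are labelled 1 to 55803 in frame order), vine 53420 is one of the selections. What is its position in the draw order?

k = 627
position = (53420 − 125)/627 + 1 = 53295/627 + 1 = 85 + 1 = 86

86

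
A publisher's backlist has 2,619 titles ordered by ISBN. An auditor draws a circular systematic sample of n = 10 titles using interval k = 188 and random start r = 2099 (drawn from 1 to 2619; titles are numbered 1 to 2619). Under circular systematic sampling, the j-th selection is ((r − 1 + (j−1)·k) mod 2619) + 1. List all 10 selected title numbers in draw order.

Selection 1: 2099
Selection 2: 2099 + 188 = 2287
Selection 3: 2287 + 188 = 2475
Selection 4: 2475 + 188 = 2663 → 2663 − 2619 = 44
Selection 5: 44 + 188 = 232
Selection 6: 232 + 188 = 420
Selection 7: 420 + 188 = 608
Selection 8: 608 + 188 = 796
Selection 9: 796 + 188 = 984
Selection 10: 984 + 188 = 1172

2099, 2287, 2475, 44, 232, 420, 608, 796, 984, 1172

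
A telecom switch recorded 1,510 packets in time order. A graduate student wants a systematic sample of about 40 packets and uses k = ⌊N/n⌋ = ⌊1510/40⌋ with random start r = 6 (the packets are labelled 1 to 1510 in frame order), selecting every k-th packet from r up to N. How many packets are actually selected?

41

k = ⌊1510/40⌋ = 37
Achieved size = ⌊(1510 − 6)/37⌋ + 1 = ⌊1504/37⌋ + 1 = 40 + 1 = 41
(last selection: 6 + 40×37 = 1486 ≤ 1510; next would be 1523 > 1510)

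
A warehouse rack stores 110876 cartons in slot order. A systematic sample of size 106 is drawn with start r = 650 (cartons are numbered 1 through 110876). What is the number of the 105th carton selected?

109434

k = 110876/106 = 1046
105th selection = r + (105−1)·k = 650 + 104×1046 = 650 + 108784 = 109434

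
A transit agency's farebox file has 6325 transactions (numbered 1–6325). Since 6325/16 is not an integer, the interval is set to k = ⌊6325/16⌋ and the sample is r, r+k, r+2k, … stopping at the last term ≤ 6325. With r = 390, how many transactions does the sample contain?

k = ⌊6325/16⌋ = 395
Achieved size = ⌊(6325 − 390)/395⌋ + 1 = ⌊5935/395⌋ + 1 = 15 + 1 = 16
(last selection: 390 + 15×395 = 6315 ≤ 6325; next would be 6710 > 6325)

16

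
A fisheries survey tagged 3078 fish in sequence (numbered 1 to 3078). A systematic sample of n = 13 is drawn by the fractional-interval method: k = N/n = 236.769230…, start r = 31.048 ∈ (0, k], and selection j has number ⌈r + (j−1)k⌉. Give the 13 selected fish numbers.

j=1: r + 0k = 31.048 → ⌈·⌉ = 32
j=2: r + 1k = 267.817230… → ⌈·⌉ = 268
j=3: r + 2k = 504.586461… → ⌈·⌉ = 505
j=4: r + 3k = 741.355692… → ⌈·⌉ = 742
j=5: r + 4k = 978.124923… → ⌈·⌉ = 979
j=6: r + 5k = 1214.894153… → ⌈·⌉ = 1215
j=7: r + 6k = 1451.663384… → ⌈·⌉ = 1452
j=8: r + 7k = 1688.432615… → ⌈·⌉ = 1689
j=9: r + 8k = 1925.201846… → ⌈·⌉ = 1926
j=10: r + 9k = 2161.971076… → ⌈·⌉ = 2162
j=11: r + 10k = 2398.740307… → ⌈·⌉ = 2399
j=12: r + 11k = 2635.509538… → ⌈·⌉ = 2636
j=13: r + 12k = 2872.278769… → ⌈·⌉ = 2873

32, 268, 505, 742, 979, 1215, 1452, 1689, 1926, 2162, 2399, 2636, 2873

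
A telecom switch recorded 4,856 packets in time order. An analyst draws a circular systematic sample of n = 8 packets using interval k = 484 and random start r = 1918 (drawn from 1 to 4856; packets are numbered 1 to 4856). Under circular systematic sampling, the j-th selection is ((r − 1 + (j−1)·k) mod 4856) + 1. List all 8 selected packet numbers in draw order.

Selection 1: 1918
Selection 2: 1918 + 484 = 2402
Selection 3: 2402 + 484 = 2886
Selection 4: 2886 + 484 = 3370
Selection 5: 3370 + 484 = 3854
Selection 6: 3854 + 484 = 4338
Selection 7: 4338 + 484 = 4822
Selection 8: 4822 + 484 = 5306 → 5306 − 4856 = 450

1918, 2402, 2886, 3370, 3854, 4338, 4822, 450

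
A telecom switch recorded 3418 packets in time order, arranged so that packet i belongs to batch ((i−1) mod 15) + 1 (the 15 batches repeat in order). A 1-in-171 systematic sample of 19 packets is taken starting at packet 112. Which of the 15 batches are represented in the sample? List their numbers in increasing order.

1, 4, 7, 10, 13

Consecutive selections differ by k = 171, so their batch numbers differ by 171 mod 15 = 6.
gcd(171, 15) = 3, so the sample visits 15/3 = 5 distinct residues mod 15.
Start 112 is batch 7; the batches hit are 1, 4, 7, 10, 13.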